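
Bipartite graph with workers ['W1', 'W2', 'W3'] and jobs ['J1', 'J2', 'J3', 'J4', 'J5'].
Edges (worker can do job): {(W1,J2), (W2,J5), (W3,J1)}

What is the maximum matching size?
Maximum matching size = 3

Maximum matching: {(W1,J2), (W2,J5), (W3,J1)}
Size: 3

This assigns 3 workers to 3 distinct jobs.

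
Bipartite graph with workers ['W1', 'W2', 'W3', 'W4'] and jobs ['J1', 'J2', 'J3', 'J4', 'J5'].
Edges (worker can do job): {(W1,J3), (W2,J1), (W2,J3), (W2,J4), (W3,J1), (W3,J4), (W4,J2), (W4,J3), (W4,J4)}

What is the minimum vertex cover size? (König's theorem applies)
Minimum vertex cover size = 4

By König's theorem: in bipartite graphs,
min vertex cover = max matching = 4

Maximum matching has size 4, so minimum vertex cover also has size 4.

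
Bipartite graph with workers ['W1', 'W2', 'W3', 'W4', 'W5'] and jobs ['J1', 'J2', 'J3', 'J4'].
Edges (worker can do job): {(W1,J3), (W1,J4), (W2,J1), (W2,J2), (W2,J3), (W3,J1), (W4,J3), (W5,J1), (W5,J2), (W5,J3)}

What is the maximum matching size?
Maximum matching size = 4

Maximum matching: {(W1,J4), (W3,J1), (W4,J3), (W5,J2)}
Size: 4

This assigns 4 workers to 4 distinct jobs.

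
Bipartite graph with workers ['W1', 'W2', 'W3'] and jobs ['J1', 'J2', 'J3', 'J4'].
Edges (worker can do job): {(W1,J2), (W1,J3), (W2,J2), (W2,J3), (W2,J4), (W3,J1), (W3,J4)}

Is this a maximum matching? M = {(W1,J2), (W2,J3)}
No, size 2 is not maximum

Proposed matching has size 2.
Maximum matching size for this graph: 3.

This is NOT maximum - can be improved to size 3.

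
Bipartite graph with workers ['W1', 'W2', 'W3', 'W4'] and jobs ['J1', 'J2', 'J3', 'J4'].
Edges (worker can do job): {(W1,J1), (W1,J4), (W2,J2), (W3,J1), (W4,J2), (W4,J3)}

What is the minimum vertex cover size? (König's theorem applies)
Minimum vertex cover size = 4

By König's theorem: in bipartite graphs,
min vertex cover = max matching = 4

Maximum matching has size 4, so minimum vertex cover also has size 4.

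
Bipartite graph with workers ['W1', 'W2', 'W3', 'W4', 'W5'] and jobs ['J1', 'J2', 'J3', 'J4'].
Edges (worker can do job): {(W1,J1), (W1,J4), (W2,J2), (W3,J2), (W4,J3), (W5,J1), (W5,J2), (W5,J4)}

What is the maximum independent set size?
Maximum independent set = 5

By König's theorem:
- Min vertex cover = Max matching = 4
- Max independent set = Total vertices - Min vertex cover
- Max independent set = 9 - 4 = 5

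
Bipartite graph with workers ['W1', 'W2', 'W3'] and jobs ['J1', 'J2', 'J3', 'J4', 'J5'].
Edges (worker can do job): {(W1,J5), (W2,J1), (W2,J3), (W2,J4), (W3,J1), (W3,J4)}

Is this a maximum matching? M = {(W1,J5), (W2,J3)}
No, size 2 is not maximum

Proposed matching has size 2.
Maximum matching size for this graph: 3.

This is NOT maximum - can be improved to size 3.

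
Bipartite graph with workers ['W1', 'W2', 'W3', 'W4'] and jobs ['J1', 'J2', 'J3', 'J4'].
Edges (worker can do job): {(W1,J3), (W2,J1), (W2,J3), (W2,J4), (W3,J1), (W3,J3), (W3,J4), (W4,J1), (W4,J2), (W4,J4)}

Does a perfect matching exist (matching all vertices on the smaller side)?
Yes, perfect matching exists (size 4)

Perfect matching: {(W1,J3), (W2,J4), (W3,J1), (W4,J2)}
All 4 vertices on the smaller side are matched.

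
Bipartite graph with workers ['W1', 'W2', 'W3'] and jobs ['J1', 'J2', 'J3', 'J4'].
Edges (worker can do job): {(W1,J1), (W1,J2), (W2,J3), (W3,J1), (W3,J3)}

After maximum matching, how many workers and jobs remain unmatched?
Unmatched: 0 workers, 1 jobs

Maximum matching size: 3
Workers: 3 total, 3 matched, 0 unmatched
Jobs: 4 total, 3 matched, 1 unmatched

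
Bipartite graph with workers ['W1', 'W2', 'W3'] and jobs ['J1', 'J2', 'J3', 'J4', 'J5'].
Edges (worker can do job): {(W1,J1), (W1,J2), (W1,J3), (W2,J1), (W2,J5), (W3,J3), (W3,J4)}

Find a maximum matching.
Matching: {(W1,J2), (W2,J5), (W3,J3)}

Maximum matching (size 3):
  W1 → J2
  W2 → J5
  W3 → J3

Each worker is assigned to at most one job, and each job to at most one worker.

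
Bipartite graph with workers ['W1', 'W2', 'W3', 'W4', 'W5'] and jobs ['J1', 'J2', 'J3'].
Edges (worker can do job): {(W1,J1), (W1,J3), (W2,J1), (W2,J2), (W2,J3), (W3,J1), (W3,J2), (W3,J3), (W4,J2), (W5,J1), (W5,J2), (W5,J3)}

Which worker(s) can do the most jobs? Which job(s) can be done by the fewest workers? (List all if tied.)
Most versatile: W2, W3, W5 (3 jobs); Least covered: J1, J2, J3 (4 workers)

Worker degrees (jobs they can do): W1:2, W2:3, W3:3, W4:1, W5:3
Job degrees (workers who can do it): J1:4, J2:4, J3:4

Maximum worker degree is 3, achieved by: W2, W3, W5
Minimum job degree is 4, achieved by: J1, J2, J3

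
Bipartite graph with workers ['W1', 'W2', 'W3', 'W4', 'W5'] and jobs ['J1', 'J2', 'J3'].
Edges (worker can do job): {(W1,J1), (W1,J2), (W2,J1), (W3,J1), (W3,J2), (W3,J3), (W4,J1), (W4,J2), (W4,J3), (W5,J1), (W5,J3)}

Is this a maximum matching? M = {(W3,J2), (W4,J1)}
No, size 2 is not maximum

Proposed matching has size 2.
Maximum matching size for this graph: 3.

This is NOT maximum - can be improved to size 3.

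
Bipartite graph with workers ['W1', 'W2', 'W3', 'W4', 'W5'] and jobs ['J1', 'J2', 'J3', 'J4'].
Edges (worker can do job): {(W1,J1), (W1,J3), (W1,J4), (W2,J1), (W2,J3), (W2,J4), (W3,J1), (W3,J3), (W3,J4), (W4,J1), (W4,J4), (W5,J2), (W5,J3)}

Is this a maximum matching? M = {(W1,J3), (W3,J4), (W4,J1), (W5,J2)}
Yes, size 4 is maximum

Proposed matching has size 4.
Maximum matching size for this graph: 4.

This is a maximum matching.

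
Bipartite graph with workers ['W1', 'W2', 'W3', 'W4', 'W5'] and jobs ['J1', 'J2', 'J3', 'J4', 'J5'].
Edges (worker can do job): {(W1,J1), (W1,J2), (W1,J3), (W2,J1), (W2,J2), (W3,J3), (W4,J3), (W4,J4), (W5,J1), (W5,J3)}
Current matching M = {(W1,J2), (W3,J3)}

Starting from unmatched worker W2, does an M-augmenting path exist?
Yes: W2 → J1

An M-augmenting path alternates non-matching / matching edges, starting and ending at unmatched vertices.
Path: W2 → J1
(J1 is unmatched in M, so the path is augmenting.)
Flipping edges along this path would increase |M| from 2 to 3.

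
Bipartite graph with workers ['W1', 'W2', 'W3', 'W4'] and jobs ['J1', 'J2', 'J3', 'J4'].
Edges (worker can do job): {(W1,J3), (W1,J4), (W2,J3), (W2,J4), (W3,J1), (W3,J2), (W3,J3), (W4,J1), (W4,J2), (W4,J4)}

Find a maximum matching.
Matching: {(W1,J4), (W2,J3), (W3,J1), (W4,J2)}

Maximum matching (size 4):
  W1 → J4
  W2 → J3
  W3 → J1
  W4 → J2

Each worker is assigned to at most one job, and each job to at most one worker.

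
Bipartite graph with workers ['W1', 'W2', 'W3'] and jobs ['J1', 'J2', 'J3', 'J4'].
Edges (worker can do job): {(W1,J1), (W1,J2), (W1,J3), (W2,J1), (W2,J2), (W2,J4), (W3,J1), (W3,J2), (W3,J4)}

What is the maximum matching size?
Maximum matching size = 3

Maximum matching: {(W1,J3), (W2,J1), (W3,J4)}
Size: 3

This assigns 3 workers to 3 distinct jobs.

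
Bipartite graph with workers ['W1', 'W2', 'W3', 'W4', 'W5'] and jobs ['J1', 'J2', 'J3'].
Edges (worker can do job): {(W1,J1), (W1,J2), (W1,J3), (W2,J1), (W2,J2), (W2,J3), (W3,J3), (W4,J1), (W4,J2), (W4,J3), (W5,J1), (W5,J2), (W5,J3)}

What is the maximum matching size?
Maximum matching size = 3

Maximum matching: {(W3,J3), (W4,J1), (W5,J2)}
Size: 3

This assigns 3 workers to 3 distinct jobs.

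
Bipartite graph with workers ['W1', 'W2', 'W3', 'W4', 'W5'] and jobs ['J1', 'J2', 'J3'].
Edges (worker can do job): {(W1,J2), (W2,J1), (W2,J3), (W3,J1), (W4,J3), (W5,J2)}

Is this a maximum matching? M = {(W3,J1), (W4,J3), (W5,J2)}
Yes, size 3 is maximum

Proposed matching has size 3.
Maximum matching size for this graph: 3.

This is a maximum matching.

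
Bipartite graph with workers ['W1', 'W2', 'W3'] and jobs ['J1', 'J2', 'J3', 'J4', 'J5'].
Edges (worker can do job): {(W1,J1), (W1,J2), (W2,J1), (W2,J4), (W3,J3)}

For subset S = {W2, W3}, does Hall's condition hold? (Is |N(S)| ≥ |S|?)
Yes: |N(S)| = 3, |S| = 2

Subset S = {W2, W3}
Neighbors N(S) = {J1, J3, J4}

|N(S)| = 3, |S| = 2
Hall's condition: |N(S)| ≥ |S| is satisfied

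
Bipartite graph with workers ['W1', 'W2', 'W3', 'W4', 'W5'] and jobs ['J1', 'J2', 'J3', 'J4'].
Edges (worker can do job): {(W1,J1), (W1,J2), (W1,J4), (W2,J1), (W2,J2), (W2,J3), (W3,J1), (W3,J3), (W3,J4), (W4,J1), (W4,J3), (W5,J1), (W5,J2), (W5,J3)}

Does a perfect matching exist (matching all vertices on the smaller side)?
Yes, perfect matching exists (size 4)

Perfect matching: {(W1,J2), (W3,J4), (W4,J1), (W5,J3)}
All 4 vertices on the smaller side are matched.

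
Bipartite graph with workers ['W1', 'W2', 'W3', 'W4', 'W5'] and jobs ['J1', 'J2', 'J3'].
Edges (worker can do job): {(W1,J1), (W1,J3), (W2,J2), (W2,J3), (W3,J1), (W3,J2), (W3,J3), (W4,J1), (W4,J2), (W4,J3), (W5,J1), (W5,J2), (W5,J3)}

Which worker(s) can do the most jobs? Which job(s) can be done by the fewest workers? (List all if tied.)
Most versatile: W3, W4, W5 (3 jobs); Least covered: J1, J2 (4 workers)

Worker degrees (jobs they can do): W1:2, W2:2, W3:3, W4:3, W5:3
Job degrees (workers who can do it): J1:4, J2:4, J3:5

Maximum worker degree is 3, achieved by: W3, W4, W5
Minimum job degree is 4, achieved by: J1, J2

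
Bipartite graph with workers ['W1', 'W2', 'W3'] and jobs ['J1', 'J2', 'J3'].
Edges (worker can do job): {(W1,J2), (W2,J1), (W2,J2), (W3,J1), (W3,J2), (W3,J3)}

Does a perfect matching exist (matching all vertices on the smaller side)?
Yes, perfect matching exists (size 3)

Perfect matching: {(W1,J2), (W2,J1), (W3,J3)}
All 3 vertices on the smaller side are matched.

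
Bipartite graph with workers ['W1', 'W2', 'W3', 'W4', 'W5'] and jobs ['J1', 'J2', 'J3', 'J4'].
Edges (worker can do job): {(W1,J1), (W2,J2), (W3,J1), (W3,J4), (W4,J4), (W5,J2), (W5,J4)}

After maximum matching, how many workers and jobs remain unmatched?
Unmatched: 2 workers, 1 jobs

Maximum matching size: 3
Workers: 5 total, 3 matched, 2 unmatched
Jobs: 4 total, 3 matched, 1 unmatched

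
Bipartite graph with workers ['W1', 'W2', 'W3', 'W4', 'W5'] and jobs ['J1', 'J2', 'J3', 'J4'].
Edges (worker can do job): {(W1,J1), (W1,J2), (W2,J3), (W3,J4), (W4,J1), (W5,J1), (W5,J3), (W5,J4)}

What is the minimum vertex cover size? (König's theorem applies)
Minimum vertex cover size = 4

By König's theorem: in bipartite graphs,
min vertex cover = max matching = 4

Maximum matching has size 4, so minimum vertex cover also has size 4.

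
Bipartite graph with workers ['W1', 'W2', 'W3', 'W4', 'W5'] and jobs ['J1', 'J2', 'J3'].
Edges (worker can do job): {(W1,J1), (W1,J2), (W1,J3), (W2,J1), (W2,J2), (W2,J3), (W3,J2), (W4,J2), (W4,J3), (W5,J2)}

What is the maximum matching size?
Maximum matching size = 3

Maximum matching: {(W1,J1), (W3,J2), (W4,J3)}
Size: 3

This assigns 3 workers to 3 distinct jobs.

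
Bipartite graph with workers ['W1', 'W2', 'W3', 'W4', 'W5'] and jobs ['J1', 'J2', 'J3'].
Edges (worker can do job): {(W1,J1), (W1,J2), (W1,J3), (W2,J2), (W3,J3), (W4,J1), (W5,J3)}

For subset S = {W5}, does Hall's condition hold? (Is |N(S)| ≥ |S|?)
Yes: |N(S)| = 1, |S| = 1

Subset S = {W5}
Neighbors N(S) = {J3}

|N(S)| = 1, |S| = 1
Hall's condition: |N(S)| ≥ |S| is satisfied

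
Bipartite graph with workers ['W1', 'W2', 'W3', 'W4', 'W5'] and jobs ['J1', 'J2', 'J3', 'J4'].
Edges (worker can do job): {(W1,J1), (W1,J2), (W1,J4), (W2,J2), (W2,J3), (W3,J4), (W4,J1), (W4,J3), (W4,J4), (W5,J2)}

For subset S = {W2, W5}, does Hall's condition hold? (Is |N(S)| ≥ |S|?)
Yes: |N(S)| = 2, |S| = 2

Subset S = {W2, W5}
Neighbors N(S) = {J2, J3}

|N(S)| = 2, |S| = 2
Hall's condition: |N(S)| ≥ |S| is satisfied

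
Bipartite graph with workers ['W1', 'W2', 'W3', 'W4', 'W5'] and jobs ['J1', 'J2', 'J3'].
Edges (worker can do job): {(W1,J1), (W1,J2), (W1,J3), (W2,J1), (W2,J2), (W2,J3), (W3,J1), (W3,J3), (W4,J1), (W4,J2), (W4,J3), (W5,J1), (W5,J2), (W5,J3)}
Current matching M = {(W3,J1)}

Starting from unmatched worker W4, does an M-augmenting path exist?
Yes: W4 → J2

An M-augmenting path alternates non-matching / matching edges, starting and ending at unmatched vertices.
Path: W4 → J2
(J2 is unmatched in M, so the path is augmenting.)
Flipping edges along this path would increase |M| from 1 to 2.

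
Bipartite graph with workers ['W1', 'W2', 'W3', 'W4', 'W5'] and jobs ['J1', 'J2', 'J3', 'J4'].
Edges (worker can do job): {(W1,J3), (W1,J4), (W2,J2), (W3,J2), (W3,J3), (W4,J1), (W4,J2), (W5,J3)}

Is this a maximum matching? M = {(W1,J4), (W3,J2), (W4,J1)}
No, size 3 is not maximum

Proposed matching has size 3.
Maximum matching size for this graph: 4.

This is NOT maximum - can be improved to size 4.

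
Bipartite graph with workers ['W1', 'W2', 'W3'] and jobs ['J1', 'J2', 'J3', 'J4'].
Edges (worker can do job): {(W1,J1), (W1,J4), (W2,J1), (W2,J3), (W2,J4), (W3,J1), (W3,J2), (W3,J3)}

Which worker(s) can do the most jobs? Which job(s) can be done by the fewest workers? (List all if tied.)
Most versatile: W2, W3 (3 jobs); Least covered: J2 (1 workers)

Worker degrees (jobs they can do): W1:2, W2:3, W3:3
Job degrees (workers who can do it): J1:3, J2:1, J3:2, J4:2

Maximum worker degree is 3, achieved by: W2, W3
Minimum job degree is 1, achieved by: J2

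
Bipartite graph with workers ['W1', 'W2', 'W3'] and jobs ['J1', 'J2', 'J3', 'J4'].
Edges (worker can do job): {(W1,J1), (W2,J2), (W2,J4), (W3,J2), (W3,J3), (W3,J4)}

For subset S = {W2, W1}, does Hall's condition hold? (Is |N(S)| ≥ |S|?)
Yes: |N(S)| = 3, |S| = 2

Subset S = {W2, W1}
Neighbors N(S) = {J1, J2, J4}

|N(S)| = 3, |S| = 2
Hall's condition: |N(S)| ≥ |S| is satisfied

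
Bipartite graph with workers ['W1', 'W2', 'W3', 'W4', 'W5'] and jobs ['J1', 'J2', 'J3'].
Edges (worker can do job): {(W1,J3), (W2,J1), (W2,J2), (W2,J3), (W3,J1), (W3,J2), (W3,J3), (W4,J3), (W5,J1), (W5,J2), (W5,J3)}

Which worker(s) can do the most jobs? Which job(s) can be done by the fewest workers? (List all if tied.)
Most versatile: W2, W3, W5 (3 jobs); Least covered: J1, J2 (3 workers)

Worker degrees (jobs they can do): W1:1, W2:3, W3:3, W4:1, W5:3
Job degrees (workers who can do it): J1:3, J2:3, J3:5

Maximum worker degree is 3, achieved by: W2, W3, W5
Minimum job degree is 3, achieved by: J1, J2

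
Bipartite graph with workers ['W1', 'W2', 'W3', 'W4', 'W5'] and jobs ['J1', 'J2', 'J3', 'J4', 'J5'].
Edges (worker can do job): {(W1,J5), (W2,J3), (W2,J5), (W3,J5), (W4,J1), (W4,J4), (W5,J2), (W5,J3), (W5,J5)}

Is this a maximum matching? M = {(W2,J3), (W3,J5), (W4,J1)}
No, size 3 is not maximum

Proposed matching has size 3.
Maximum matching size for this graph: 4.

This is NOT maximum - can be improved to size 4.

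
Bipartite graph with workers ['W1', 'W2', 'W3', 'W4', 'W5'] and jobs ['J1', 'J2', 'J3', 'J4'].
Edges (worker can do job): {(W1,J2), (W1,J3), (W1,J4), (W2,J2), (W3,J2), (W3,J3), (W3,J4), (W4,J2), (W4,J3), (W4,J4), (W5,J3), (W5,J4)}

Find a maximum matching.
Matching: {(W3,J3), (W4,J2), (W5,J4)}

Maximum matching (size 3):
  W3 → J3
  W4 → J2
  W5 → J4

Each worker is assigned to at most one job, and each job to at most one worker.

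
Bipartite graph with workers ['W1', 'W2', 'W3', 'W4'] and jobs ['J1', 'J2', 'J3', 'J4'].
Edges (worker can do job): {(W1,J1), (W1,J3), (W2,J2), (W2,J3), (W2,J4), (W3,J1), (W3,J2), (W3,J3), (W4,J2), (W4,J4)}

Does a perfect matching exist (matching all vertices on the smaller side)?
Yes, perfect matching exists (size 4)

Perfect matching: {(W1,J3), (W2,J2), (W3,J1), (W4,J4)}
All 4 vertices on the smaller side are matched.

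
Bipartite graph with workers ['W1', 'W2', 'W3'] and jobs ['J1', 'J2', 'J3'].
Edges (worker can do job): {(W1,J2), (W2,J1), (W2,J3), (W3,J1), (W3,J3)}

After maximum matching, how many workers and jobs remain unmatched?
Unmatched: 0 workers, 0 jobs

Maximum matching size: 3
Workers: 3 total, 3 matched, 0 unmatched
Jobs: 3 total, 3 matched, 0 unmatched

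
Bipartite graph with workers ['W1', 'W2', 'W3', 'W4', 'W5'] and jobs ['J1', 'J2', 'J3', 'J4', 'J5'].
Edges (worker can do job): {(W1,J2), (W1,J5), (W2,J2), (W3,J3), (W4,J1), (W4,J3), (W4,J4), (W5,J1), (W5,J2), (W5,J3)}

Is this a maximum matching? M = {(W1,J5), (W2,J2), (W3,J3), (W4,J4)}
No, size 4 is not maximum

Proposed matching has size 4.
Maximum matching size for this graph: 5.

This is NOT maximum - can be improved to size 5.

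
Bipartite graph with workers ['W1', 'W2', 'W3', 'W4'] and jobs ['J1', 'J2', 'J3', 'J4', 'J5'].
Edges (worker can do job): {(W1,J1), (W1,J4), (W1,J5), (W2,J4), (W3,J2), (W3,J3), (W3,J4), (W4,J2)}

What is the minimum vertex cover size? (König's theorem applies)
Minimum vertex cover size = 4

By König's theorem: in bipartite graphs,
min vertex cover = max matching = 4

Maximum matching has size 4, so minimum vertex cover also has size 4.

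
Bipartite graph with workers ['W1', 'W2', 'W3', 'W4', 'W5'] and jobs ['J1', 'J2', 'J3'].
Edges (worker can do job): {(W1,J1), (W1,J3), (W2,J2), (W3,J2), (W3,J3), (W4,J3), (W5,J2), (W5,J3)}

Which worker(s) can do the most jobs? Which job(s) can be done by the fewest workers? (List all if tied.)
Most versatile: W1, W3, W5 (2 jobs); Least covered: J1 (1 workers)

Worker degrees (jobs they can do): W1:2, W2:1, W3:2, W4:1, W5:2
Job degrees (workers who can do it): J1:1, J2:3, J3:4

Maximum worker degree is 2, achieved by: W1, W3, W5
Minimum job degree is 1, achieved by: J1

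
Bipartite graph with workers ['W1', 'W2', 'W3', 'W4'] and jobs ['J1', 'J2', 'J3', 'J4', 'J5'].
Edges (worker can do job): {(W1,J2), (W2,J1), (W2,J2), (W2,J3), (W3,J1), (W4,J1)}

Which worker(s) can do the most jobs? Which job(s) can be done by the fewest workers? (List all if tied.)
Most versatile: W2 (3 jobs); Least covered: J4, J5 (0 workers)

Worker degrees (jobs they can do): W1:1, W2:3, W3:1, W4:1
Job degrees (workers who can do it): J1:3, J2:2, J3:1, J4:0, J5:0

Maximum worker degree is 3, achieved by: W2
Minimum job degree is 0, achieved by: J4, J5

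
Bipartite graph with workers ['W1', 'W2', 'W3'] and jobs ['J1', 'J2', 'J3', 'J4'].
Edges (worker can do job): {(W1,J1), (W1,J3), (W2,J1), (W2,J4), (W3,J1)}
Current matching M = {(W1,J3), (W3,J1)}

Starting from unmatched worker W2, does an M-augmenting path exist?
Yes: W2 → J4

An M-augmenting path alternates non-matching / matching edges, starting and ending at unmatched vertices.
Path: W2 → J4
(J4 is unmatched in M, so the path is augmenting.)
Flipping edges along this path would increase |M| from 2 to 3.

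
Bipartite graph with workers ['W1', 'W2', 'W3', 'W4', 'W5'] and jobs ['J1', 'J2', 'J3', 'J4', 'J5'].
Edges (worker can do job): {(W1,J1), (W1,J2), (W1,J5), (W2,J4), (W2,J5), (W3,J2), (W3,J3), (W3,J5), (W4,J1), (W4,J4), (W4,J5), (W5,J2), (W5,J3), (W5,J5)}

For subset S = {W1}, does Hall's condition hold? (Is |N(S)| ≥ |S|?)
Yes: |N(S)| = 3, |S| = 1

Subset S = {W1}
Neighbors N(S) = {J1, J2, J5}

|N(S)| = 3, |S| = 1
Hall's condition: |N(S)| ≥ |S| is satisfied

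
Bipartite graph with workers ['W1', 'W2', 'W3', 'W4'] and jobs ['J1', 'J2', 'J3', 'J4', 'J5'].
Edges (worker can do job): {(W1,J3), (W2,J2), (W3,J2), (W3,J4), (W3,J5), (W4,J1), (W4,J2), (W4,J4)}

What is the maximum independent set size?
Maximum independent set = 5

By König's theorem:
- Min vertex cover = Max matching = 4
- Max independent set = Total vertices - Min vertex cover
- Max independent set = 9 - 4 = 5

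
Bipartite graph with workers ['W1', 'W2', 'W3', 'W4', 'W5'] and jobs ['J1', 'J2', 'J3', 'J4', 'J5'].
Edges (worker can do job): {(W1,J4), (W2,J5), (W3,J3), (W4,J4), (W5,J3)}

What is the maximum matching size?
Maximum matching size = 3

Maximum matching: {(W2,J5), (W3,J3), (W4,J4)}
Size: 3

This assigns 3 workers to 3 distinct jobs.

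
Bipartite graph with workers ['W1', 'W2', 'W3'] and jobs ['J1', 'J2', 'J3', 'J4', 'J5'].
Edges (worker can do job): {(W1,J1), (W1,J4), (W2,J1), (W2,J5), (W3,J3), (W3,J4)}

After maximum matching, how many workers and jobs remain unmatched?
Unmatched: 0 workers, 2 jobs

Maximum matching size: 3
Workers: 3 total, 3 matched, 0 unmatched
Jobs: 5 total, 3 matched, 2 unmatched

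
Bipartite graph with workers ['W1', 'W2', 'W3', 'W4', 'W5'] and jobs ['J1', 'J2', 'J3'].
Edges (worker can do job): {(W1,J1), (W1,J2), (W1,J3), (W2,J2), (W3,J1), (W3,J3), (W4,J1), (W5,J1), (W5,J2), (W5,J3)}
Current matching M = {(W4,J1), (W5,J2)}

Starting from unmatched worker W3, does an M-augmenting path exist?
Yes: W3 → J3

An M-augmenting path alternates non-matching / matching edges, starting and ending at unmatched vertices.
Path: W3 → J3
(J3 is unmatched in M, so the path is augmenting.)
Flipping edges along this path would increase |M| from 2 to 3.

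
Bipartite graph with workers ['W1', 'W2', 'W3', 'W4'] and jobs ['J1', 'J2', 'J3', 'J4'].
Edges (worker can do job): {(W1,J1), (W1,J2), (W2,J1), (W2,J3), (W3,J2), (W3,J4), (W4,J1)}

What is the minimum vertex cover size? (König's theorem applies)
Minimum vertex cover size = 4

By König's theorem: in bipartite graphs,
min vertex cover = max matching = 4

Maximum matching has size 4, so minimum vertex cover also has size 4.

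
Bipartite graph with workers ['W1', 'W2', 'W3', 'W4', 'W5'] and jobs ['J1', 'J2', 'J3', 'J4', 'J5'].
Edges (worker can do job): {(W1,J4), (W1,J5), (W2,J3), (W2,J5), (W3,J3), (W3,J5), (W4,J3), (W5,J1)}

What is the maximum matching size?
Maximum matching size = 4

Maximum matching: {(W1,J4), (W3,J5), (W4,J3), (W5,J1)}
Size: 4

This assigns 4 workers to 4 distinct jobs.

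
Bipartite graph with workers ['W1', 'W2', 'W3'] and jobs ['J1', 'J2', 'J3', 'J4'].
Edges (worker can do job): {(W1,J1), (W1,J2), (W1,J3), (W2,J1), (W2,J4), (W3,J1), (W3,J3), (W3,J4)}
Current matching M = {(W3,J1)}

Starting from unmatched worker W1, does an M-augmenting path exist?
Yes: W1 → J3

An M-augmenting path alternates non-matching / matching edges, starting and ending at unmatched vertices.
Path: W1 → J3
(J3 is unmatched in M, so the path is augmenting.)
Flipping edges along this path would increase |M| from 1 to 2.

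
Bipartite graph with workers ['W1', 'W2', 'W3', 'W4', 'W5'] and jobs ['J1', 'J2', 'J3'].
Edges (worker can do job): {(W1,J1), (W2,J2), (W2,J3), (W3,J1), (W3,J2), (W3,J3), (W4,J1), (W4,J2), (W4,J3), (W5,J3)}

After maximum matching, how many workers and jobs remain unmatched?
Unmatched: 2 workers, 0 jobs

Maximum matching size: 3
Workers: 5 total, 3 matched, 2 unmatched
Jobs: 3 total, 3 matched, 0 unmatched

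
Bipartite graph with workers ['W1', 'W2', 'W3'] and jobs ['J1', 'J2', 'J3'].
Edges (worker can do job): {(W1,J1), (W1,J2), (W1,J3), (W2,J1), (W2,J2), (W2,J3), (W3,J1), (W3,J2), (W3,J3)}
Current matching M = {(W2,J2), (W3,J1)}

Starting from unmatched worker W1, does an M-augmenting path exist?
Yes: W1 → J3

An M-augmenting path alternates non-matching / matching edges, starting and ending at unmatched vertices.
Path: W1 → J3
(J3 is unmatched in M, so the path is augmenting.)
Flipping edges along this path would increase |M| from 2 to 3.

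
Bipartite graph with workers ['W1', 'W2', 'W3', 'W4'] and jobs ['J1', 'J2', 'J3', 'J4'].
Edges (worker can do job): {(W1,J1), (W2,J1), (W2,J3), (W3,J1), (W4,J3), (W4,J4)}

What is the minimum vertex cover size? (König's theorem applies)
Minimum vertex cover size = 3

By König's theorem: in bipartite graphs,
min vertex cover = max matching = 3

Maximum matching has size 3, so minimum vertex cover also has size 3.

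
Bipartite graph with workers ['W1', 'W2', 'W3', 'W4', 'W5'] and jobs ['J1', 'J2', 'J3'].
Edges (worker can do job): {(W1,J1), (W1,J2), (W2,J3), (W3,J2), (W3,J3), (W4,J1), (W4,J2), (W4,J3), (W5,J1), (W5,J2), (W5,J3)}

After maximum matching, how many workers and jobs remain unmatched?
Unmatched: 2 workers, 0 jobs

Maximum matching size: 3
Workers: 5 total, 3 matched, 2 unmatched
Jobs: 3 total, 3 matched, 0 unmatched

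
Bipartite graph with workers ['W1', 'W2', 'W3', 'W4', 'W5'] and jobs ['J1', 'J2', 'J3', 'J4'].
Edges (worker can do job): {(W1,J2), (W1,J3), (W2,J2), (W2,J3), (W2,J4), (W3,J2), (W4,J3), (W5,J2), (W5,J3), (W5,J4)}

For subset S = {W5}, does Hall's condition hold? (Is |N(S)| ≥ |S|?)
Yes: |N(S)| = 3, |S| = 1

Subset S = {W5}
Neighbors N(S) = {J2, J3, J4}

|N(S)| = 3, |S| = 1
Hall's condition: |N(S)| ≥ |S| is satisfied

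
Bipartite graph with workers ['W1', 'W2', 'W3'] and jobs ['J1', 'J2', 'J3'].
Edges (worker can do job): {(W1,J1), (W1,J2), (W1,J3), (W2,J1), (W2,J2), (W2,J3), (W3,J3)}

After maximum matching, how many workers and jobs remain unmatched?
Unmatched: 0 workers, 0 jobs

Maximum matching size: 3
Workers: 3 total, 3 matched, 0 unmatched
Jobs: 3 total, 3 matched, 0 unmatched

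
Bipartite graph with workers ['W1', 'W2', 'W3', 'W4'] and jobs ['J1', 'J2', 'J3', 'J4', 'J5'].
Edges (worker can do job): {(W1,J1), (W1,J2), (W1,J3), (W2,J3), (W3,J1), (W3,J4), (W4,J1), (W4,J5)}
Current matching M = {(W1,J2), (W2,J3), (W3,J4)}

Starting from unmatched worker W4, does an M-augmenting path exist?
Yes: W4 → J1

An M-augmenting path alternates non-matching / matching edges, starting and ending at unmatched vertices.
Path: W4 → J1
(J1 is unmatched in M, so the path is augmenting.)
Flipping edges along this path would increase |M| from 3 to 4.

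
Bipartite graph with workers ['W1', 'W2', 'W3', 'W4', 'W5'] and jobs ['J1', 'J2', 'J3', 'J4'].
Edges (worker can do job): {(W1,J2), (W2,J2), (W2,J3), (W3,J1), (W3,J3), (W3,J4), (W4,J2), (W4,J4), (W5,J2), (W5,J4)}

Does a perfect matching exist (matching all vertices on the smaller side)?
Yes, perfect matching exists (size 4)

Perfect matching: {(W2,J3), (W3,J1), (W4,J4), (W5,J2)}
All 4 vertices on the smaller side are matched.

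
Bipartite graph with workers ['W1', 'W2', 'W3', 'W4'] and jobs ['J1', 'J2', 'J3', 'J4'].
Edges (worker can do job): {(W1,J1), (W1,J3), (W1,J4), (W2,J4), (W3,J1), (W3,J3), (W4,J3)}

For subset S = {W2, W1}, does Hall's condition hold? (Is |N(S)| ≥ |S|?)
Yes: |N(S)| = 3, |S| = 2

Subset S = {W2, W1}
Neighbors N(S) = {J1, J3, J4}

|N(S)| = 3, |S| = 2
Hall's condition: |N(S)| ≥ |S| is satisfied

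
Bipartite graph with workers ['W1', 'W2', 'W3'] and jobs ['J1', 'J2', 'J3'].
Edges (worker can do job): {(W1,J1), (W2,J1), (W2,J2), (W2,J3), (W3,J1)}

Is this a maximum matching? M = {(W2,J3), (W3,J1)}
Yes, size 2 is maximum

Proposed matching has size 2.
Maximum matching size for this graph: 2.

This is a maximum matching.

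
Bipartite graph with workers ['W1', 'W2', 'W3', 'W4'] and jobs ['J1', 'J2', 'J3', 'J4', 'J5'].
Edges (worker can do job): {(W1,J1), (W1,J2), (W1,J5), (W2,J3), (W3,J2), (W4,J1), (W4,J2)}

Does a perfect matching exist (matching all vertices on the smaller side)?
Yes, perfect matching exists (size 4)

Perfect matching: {(W1,J5), (W2,J3), (W3,J2), (W4,J1)}
All 4 vertices on the smaller side are matched.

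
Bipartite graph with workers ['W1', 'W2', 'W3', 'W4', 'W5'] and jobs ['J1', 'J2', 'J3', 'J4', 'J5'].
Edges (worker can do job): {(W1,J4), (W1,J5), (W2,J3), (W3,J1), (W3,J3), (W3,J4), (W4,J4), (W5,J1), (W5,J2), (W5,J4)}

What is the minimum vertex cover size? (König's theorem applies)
Minimum vertex cover size = 5

By König's theorem: in bipartite graphs,
min vertex cover = max matching = 5

Maximum matching has size 5, so minimum vertex cover also has size 5.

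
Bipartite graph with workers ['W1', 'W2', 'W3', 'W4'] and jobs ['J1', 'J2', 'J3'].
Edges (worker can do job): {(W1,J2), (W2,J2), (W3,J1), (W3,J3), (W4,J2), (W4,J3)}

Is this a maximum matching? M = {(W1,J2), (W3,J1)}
No, size 2 is not maximum

Proposed matching has size 2.
Maximum matching size for this graph: 3.

This is NOT maximum - can be improved to size 3.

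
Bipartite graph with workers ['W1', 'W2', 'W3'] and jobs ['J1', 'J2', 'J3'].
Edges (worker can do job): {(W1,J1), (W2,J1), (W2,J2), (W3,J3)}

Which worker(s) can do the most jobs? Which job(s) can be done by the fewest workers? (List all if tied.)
Most versatile: W2 (2 jobs); Least covered: J2, J3 (1 workers)

Worker degrees (jobs they can do): W1:1, W2:2, W3:1
Job degrees (workers who can do it): J1:2, J2:1, J3:1

Maximum worker degree is 2, achieved by: W2
Minimum job degree is 1, achieved by: J2, J3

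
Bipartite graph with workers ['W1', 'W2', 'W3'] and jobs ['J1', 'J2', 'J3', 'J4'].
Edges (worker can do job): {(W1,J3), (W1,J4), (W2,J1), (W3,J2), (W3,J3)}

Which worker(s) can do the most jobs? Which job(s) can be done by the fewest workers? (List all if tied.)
Most versatile: W1, W3 (2 jobs); Least covered: J1, J2, J4 (1 workers)

Worker degrees (jobs they can do): W1:2, W2:1, W3:2
Job degrees (workers who can do it): J1:1, J2:1, J3:2, J4:1

Maximum worker degree is 2, achieved by: W1, W3
Minimum job degree is 1, achieved by: J1, J2, J4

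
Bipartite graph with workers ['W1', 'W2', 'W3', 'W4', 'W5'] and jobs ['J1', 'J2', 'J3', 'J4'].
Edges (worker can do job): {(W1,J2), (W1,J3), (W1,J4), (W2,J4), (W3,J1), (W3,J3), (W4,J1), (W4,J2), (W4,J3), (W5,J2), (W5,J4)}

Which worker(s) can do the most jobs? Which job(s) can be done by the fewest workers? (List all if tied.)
Most versatile: W1, W4 (3 jobs); Least covered: J1 (2 workers)

Worker degrees (jobs they can do): W1:3, W2:1, W3:2, W4:3, W5:2
Job degrees (workers who can do it): J1:2, J2:3, J3:3, J4:3

Maximum worker degree is 3, achieved by: W1, W4
Minimum job degree is 2, achieved by: J1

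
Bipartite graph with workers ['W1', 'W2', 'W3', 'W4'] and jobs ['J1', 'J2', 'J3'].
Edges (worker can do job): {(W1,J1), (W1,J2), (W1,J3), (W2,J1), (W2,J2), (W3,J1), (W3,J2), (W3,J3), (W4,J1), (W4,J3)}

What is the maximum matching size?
Maximum matching size = 3

Maximum matching: {(W1,J1), (W3,J2), (W4,J3)}
Size: 3

This assigns 3 workers to 3 distinct jobs.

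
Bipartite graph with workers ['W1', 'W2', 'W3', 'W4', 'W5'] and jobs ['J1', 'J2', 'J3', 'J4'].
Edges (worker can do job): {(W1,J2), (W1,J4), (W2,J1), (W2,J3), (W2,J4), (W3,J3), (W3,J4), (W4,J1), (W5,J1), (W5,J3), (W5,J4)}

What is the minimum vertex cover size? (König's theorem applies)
Minimum vertex cover size = 4

By König's theorem: in bipartite graphs,
min vertex cover = max matching = 4

Maximum matching has size 4, so minimum vertex cover also has size 4.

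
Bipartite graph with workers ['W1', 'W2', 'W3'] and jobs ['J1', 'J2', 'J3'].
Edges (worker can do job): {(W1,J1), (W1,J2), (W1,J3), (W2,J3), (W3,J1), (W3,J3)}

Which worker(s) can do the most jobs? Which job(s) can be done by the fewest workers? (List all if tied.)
Most versatile: W1 (3 jobs); Least covered: J2 (1 workers)

Worker degrees (jobs they can do): W1:3, W2:1, W3:2
Job degrees (workers who can do it): J1:2, J2:1, J3:3

Maximum worker degree is 3, achieved by: W1
Minimum job degree is 1, achieved by: J2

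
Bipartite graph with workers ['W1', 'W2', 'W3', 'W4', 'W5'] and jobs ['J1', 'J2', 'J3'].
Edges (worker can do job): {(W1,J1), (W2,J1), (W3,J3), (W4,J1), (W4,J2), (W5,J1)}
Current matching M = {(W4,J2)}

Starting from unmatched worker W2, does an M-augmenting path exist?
Yes: W2 → J1

An M-augmenting path alternates non-matching / matching edges, starting and ending at unmatched vertices.
Path: W2 → J1
(J1 is unmatched in M, so the path is augmenting.)
Flipping edges along this path would increase |M| from 1 to 2.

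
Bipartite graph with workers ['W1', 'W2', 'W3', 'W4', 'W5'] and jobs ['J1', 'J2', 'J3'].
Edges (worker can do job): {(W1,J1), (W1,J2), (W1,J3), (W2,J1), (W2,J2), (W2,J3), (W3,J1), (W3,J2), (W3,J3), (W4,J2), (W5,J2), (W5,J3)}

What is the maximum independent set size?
Maximum independent set = 5

By König's theorem:
- Min vertex cover = Max matching = 3
- Max independent set = Total vertices - Min vertex cover
- Max independent set = 8 - 3 = 5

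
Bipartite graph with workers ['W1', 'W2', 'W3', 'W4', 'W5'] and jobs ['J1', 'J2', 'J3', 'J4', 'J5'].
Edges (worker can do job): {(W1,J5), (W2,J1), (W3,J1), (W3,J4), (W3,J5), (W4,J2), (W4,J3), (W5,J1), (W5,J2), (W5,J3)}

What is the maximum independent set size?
Maximum independent set = 5

By König's theorem:
- Min vertex cover = Max matching = 5
- Max independent set = Total vertices - Min vertex cover
- Max independent set = 10 - 5 = 5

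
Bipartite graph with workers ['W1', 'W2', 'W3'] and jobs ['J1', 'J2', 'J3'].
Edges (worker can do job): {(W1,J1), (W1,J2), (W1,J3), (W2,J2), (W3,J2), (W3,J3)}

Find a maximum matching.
Matching: {(W1,J1), (W2,J2), (W3,J3)}

Maximum matching (size 3):
  W1 → J1
  W2 → J2
  W3 → J3

Each worker is assigned to at most one job, and each job to at most one worker.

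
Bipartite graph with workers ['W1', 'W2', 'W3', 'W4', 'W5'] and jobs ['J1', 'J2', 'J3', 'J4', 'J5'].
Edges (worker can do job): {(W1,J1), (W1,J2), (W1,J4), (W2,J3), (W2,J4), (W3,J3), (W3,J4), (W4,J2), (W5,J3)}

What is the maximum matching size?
Maximum matching size = 4

Maximum matching: {(W1,J1), (W3,J4), (W4,J2), (W5,J3)}
Size: 4

This assigns 4 workers to 4 distinct jobs.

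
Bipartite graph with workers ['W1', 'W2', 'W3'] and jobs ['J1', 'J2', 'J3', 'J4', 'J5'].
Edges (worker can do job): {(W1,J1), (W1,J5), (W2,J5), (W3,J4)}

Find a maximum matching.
Matching: {(W1,J1), (W2,J5), (W3,J4)}

Maximum matching (size 3):
  W1 → J1
  W2 → J5
  W3 → J4

Each worker is assigned to at most one job, and each job to at most one worker.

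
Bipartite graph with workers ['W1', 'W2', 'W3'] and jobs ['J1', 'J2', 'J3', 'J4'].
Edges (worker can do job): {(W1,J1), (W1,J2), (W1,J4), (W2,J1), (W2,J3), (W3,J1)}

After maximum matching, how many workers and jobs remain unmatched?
Unmatched: 0 workers, 1 jobs

Maximum matching size: 3
Workers: 3 total, 3 matched, 0 unmatched
Jobs: 4 total, 3 matched, 1 unmatched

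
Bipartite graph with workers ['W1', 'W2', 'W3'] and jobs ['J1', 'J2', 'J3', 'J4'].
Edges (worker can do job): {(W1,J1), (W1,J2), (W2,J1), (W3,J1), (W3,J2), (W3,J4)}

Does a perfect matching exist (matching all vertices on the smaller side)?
Yes, perfect matching exists (size 3)

Perfect matching: {(W1,J2), (W2,J1), (W3,J4)}
All 3 vertices on the smaller side are matched.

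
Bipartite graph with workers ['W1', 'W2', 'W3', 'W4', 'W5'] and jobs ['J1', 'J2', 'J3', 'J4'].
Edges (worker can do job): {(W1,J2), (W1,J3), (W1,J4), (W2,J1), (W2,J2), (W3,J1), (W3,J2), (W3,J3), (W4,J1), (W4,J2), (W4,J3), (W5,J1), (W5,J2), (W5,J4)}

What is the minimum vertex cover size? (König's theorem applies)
Minimum vertex cover size = 4

By König's theorem: in bipartite graphs,
min vertex cover = max matching = 4

Maximum matching has size 4, so minimum vertex cover also has size 4.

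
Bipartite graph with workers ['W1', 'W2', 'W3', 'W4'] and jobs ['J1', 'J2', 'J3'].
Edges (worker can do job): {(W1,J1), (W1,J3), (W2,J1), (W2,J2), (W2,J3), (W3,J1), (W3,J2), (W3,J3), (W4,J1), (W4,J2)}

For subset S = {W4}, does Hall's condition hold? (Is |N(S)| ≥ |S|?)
Yes: |N(S)| = 2, |S| = 1

Subset S = {W4}
Neighbors N(S) = {J1, J2}

|N(S)| = 2, |S| = 1
Hall's condition: |N(S)| ≥ |S| is satisfied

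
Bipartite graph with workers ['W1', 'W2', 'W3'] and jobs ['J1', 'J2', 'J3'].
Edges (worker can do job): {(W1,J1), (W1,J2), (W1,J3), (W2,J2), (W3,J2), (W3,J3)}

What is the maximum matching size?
Maximum matching size = 3

Maximum matching: {(W1,J1), (W2,J2), (W3,J3)}
Size: 3

This assigns 3 workers to 3 distinct jobs.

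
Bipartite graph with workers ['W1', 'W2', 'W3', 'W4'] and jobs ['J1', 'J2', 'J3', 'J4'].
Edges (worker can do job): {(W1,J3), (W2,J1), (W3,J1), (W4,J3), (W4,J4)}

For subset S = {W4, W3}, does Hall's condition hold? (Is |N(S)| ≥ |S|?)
Yes: |N(S)| = 3, |S| = 2

Subset S = {W4, W3}
Neighbors N(S) = {J1, J3, J4}

|N(S)| = 3, |S| = 2
Hall's condition: |N(S)| ≥ |S| is satisfied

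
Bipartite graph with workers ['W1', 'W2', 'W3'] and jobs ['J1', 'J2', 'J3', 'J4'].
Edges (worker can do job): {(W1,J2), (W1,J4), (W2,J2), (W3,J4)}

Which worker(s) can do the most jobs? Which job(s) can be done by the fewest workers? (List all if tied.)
Most versatile: W1 (2 jobs); Least covered: J1, J3 (0 workers)

Worker degrees (jobs they can do): W1:2, W2:1, W3:1
Job degrees (workers who can do it): J1:0, J2:2, J3:0, J4:2

Maximum worker degree is 2, achieved by: W1
Minimum job degree is 0, achieved by: J1, J3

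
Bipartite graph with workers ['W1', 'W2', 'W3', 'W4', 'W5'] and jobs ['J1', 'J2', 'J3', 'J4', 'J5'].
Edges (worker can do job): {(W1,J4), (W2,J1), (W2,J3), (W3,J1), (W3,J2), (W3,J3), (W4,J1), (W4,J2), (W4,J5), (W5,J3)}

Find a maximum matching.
Matching: {(W1,J4), (W2,J1), (W3,J2), (W4,J5), (W5,J3)}

Maximum matching (size 5):
  W1 → J4
  W2 → J1
  W3 → J2
  W4 → J5
  W5 → J3

Each worker is assigned to at most one job, and each job to at most one worker.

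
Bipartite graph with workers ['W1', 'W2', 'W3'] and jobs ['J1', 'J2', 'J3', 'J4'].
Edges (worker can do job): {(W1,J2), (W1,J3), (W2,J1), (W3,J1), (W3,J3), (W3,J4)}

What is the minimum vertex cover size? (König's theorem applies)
Minimum vertex cover size = 3

By König's theorem: in bipartite graphs,
min vertex cover = max matching = 3

Maximum matching has size 3, so minimum vertex cover also has size 3.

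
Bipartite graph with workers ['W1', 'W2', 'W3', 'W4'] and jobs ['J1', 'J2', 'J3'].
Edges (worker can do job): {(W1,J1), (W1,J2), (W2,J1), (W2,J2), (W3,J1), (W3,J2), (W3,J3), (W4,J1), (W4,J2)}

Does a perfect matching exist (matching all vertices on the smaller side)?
Yes, perfect matching exists (size 3)

Perfect matching: {(W1,J1), (W3,J3), (W4,J2)}
All 3 vertices on the smaller side are matched.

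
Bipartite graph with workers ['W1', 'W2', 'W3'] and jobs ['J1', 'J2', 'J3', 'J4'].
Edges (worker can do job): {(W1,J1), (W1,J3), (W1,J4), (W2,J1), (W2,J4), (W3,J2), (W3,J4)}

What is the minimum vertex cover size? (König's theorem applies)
Minimum vertex cover size = 3

By König's theorem: in bipartite graphs,
min vertex cover = max matching = 3

Maximum matching has size 3, so minimum vertex cover also has size 3.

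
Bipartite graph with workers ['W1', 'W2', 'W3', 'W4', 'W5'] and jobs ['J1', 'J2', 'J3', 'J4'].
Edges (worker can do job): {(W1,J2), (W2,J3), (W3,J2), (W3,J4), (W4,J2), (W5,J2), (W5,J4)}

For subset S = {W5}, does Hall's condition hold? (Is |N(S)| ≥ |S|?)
Yes: |N(S)| = 2, |S| = 1

Subset S = {W5}
Neighbors N(S) = {J2, J4}

|N(S)| = 2, |S| = 1
Hall's condition: |N(S)| ≥ |S| is satisfied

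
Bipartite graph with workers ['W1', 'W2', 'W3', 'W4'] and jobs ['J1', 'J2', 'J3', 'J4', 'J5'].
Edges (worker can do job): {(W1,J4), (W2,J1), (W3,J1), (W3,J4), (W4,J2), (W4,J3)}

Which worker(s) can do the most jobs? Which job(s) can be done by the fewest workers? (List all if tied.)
Most versatile: W3, W4 (2 jobs); Least covered: J5 (0 workers)

Worker degrees (jobs they can do): W1:1, W2:1, W3:2, W4:2
Job degrees (workers who can do it): J1:2, J2:1, J3:1, J4:2, J5:0

Maximum worker degree is 2, achieved by: W3, W4
Minimum job degree is 0, achieved by: J5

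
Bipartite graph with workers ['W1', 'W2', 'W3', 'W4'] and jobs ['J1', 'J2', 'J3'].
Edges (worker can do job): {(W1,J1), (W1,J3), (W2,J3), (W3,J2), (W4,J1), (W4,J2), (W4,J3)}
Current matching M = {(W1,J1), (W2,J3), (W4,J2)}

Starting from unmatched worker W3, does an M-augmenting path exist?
No augmenting path from W3

Alternating search from W3 reaches jobs: {J1, J2, J3}.
Every reachable job is already matched in M, and following those matched edges back to workers exposes no further unvisited jobs.
No M-augmenting path from W3 exists.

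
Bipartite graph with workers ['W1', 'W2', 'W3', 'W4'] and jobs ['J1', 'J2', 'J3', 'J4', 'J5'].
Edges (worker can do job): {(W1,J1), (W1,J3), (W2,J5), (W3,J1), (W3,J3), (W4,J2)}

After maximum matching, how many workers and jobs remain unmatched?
Unmatched: 0 workers, 1 jobs

Maximum matching size: 4
Workers: 4 total, 4 matched, 0 unmatched
Jobs: 5 total, 4 matched, 1 unmatched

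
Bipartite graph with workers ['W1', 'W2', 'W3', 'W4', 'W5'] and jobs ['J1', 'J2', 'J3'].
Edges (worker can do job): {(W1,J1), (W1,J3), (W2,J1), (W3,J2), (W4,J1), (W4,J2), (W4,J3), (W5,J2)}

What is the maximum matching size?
Maximum matching size = 3

Maximum matching: {(W1,J1), (W3,J2), (W4,J3)}
Size: 3

This assigns 3 workers to 3 distinct jobs.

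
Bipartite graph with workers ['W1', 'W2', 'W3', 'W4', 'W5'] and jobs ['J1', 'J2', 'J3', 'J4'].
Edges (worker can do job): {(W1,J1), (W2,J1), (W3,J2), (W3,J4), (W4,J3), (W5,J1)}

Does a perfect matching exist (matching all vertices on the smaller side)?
No, maximum matching has size 3 < 4

Maximum matching has size 3, need 4 for perfect matching.
Unmatched workers: ['W1', 'W2']
Unmatched jobs: ['J4']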